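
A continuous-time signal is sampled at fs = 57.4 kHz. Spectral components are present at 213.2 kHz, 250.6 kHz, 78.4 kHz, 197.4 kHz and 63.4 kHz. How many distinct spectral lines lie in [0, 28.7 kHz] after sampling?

4

fs/2 = 28.7 kHz.
213.2 kHz mod fs = 41 kHz.
41 kHz > fs/2 = 28.7 kHz, folds to fs − 41 kHz = 16.4 kHz.
250.6 kHz mod fs = 21 kHz.
21 kHz ≤ fs/2 = 28.7 kHz, appears at 21 kHz.
78.4 kHz mod fs = 21 kHz.
21 kHz ≤ fs/2 = 28.7 kHz, appears at 21 kHz.
197.4 kHz mod fs = 25.2 kHz.
25.2 kHz ≤ fs/2 = 28.7 kHz, appears at 25.2 kHz.
63.4 kHz mod fs = 6 kHz.
6 kHz ≤ fs/2 = 28.7 kHz, appears at 6 kHz.
Distinct values: {6 kHz, 16.4 kHz, 21 kHz, 25.2 kHz} → 4.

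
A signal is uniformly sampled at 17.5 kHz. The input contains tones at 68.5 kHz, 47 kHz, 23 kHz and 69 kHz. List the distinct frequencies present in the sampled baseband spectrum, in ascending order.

fs/2 = 8.75 kHz.
68.5 kHz mod fs = 16 kHz.
16 kHz > fs/2 = 8.75 kHz, folds to fs − 16 kHz = 1.5 kHz.
47 kHz mod fs = 12 kHz.
12 kHz > fs/2 = 8.75 kHz, folds to fs − 12 kHz = 5.5 kHz.
23 kHz mod fs = 5.5 kHz.
5.5 kHz ≤ fs/2 = 8.75 kHz, appears at 5.5 kHz.
69 kHz mod fs = 16.5 kHz.
16.5 kHz > fs/2 = 8.75 kHz, folds to fs − 16.5 kHz = 1 kHz.
Distinct values: {1 kHz, 1.5 kHz, 5.5 kHz}.

1 kHz, 1.5 kHz, 5.5 kHz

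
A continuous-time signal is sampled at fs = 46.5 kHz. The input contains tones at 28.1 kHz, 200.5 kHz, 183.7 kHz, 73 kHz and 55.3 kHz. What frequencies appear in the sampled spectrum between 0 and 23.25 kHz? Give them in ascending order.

2.3 kHz, 8.8 kHz, 14.5 kHz, 18.4 kHz, 20 kHz

fs/2 = 23.25 kHz.
28.1 kHz > fs/2 = 23.25 kHz, folds to fs − 28.1 kHz = 18.4 kHz.
200.5 kHz mod fs = 14.5 kHz.
14.5 kHz ≤ fs/2 = 23.25 kHz, appears at 14.5 kHz.
183.7 kHz mod fs = 44.2 kHz.
44.2 kHz > fs/2 = 23.25 kHz, folds to fs − 44.2 kHz = 2.3 kHz.
73 kHz mod fs = 26.5 kHz.
26.5 kHz > fs/2 = 23.25 kHz, folds to fs − 26.5 kHz = 20 kHz.
55.3 kHz mod fs = 8.8 kHz.
8.8 kHz ≤ fs/2 = 23.25 kHz, appears at 8.8 kHz.
Distinct values: {2.3 kHz, 8.8 kHz, 14.5 kHz, 18.4 kHz, 20 kHz}.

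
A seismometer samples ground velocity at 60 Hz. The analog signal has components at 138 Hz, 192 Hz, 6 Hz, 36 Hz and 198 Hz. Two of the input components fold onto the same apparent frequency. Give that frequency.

18 Hz

fs/2 = 30 Hz.
138 Hz mod fs = 18 Hz.
18 Hz ≤ fs/2 = 30 Hz, appears at 18 Hz.
192 Hz mod fs = 12 Hz.
12 Hz ≤ fs/2 = 30 Hz, appears at 12 Hz.
6 Hz ≤ fs/2 = 30 Hz, passes unchanged.
36 Hz > fs/2 = 30 Hz, folds to fs − 36 Hz = 24 Hz.
198 Hz mod fs = 18 Hz.
18 Hz ≤ fs/2 = 30 Hz, appears at 18 Hz.
138 Hz and 198 Hz both map to 18 Hz.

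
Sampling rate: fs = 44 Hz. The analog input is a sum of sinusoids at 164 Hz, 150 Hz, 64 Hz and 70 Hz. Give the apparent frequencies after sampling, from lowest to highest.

fs/2 = 22 Hz.
164 Hz mod fs = 32 Hz.
32 Hz > fs/2 = 22 Hz, folds to fs − 32 Hz = 12 Hz.
150 Hz mod fs = 18 Hz.
18 Hz ≤ fs/2 = 22 Hz, appears at 18 Hz.
64 Hz mod fs = 20 Hz.
20 Hz ≤ fs/2 = 22 Hz, appears at 20 Hz.
70 Hz mod fs = 26 Hz.
26 Hz > fs/2 = 22 Hz, folds to fs − 26 Hz = 18 Hz.
Distinct values: {12 Hz, 18 Hz, 20 Hz}.

12 Hz, 18 Hz, 20 Hz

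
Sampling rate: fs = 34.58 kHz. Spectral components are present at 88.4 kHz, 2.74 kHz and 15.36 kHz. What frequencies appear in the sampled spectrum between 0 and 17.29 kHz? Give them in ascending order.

2.74 kHz, 15.34 kHz, 15.36 kHz

fs/2 = 17.29 kHz.
88.4 kHz mod fs = 19.24 kHz.
19.24 kHz > fs/2 = 17.29 kHz, folds to fs − 19.24 kHz = 15.34 kHz.
2.74 kHz ≤ fs/2 = 17.29 kHz, passes unchanged.
15.36 kHz ≤ fs/2 = 17.29 kHz, passes unchanged.
Distinct values: {2.74 kHz, 15.34 kHz, 15.36 kHz}.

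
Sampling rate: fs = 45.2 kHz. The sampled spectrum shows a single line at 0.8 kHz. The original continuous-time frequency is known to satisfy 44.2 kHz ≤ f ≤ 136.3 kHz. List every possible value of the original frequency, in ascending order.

44.4 kHz, 46 kHz, 89.6 kHz, 91.2 kHz, 134.8 kHz

Frequencies that alias to 0.8 kHz are k·fs ± 0.8 kHz for integer k ≥ 0.
k=0: 0.8 kHz.
k=1: 44.4 kHz, 46 kHz.
k=2: 89.6 kHz, 91.2 kHz.
k=3: 134.8 kHz, 136.4 kHz.
k=4: 180 kHz, 181.6 kHz.
Within [44.2 kHz, 136.3 kHz]: 44.4 kHz, 46 kHz, 89.6 kHz, 91.2 kHz, 134.8 kHz.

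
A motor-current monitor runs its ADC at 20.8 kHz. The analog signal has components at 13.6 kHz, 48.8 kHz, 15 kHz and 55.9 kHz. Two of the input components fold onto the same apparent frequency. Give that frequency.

fs/2 = 10.4 kHz.
13.6 kHz > fs/2 = 10.4 kHz, folds to fs − 13.6 kHz = 7.2 kHz.
48.8 kHz mod fs = 7.2 kHz.
7.2 kHz ≤ fs/2 = 10.4 kHz, appears at 7.2 kHz.
15 kHz > fs/2 = 10.4 kHz, folds to fs − 15 kHz = 5.8 kHz.
55.9 kHz mod fs = 14.3 kHz.
14.3 kHz > fs/2 = 10.4 kHz, folds to fs − 14.3 kHz = 6.5 kHz.
13.6 kHz and 48.8 kHz both map to 7.2 kHz.

7.2 kHz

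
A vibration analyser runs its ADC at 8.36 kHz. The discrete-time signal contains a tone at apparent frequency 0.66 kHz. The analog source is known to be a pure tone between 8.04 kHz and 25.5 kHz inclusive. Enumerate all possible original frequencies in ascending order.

Frequencies that alias to 0.66 kHz are k·fs ± 0.66 kHz for integer k ≥ 0.
k=0: 0.66 kHz.
k=1: 7.7 kHz, 9.02 kHz.
k=2: 16.06 kHz, 17.38 kHz.
k=3: 24.42 kHz, 25.74 kHz.
k=4: 32.78 kHz, 34.1 kHz.
Within [8.04 kHz, 25.5 kHz]: 9.02 kHz, 16.06 kHz, 17.38 kHz, 24.42 kHz.

9.02 kHz, 16.06 kHz, 17.38 kHz, 24.42 kHz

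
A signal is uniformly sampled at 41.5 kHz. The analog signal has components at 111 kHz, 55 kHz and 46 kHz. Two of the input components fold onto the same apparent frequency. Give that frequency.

13.5 kHz

fs/2 = 20.75 kHz.
111 kHz mod fs = 28 kHz.
28 kHz > fs/2 = 20.75 kHz, folds to fs − 28 kHz = 13.5 kHz.
55 kHz mod fs = 13.5 kHz.
13.5 kHz ≤ fs/2 = 20.75 kHz, appears at 13.5 kHz.
46 kHz mod fs = 4.5 kHz.
4.5 kHz ≤ fs/2 = 20.75 kHz, appears at 4.5 kHz.
55 kHz and 111 kHz both map to 13.5 kHz.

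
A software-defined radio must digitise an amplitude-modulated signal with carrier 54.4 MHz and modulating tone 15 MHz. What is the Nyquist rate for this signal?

138.8 MHz

AM sidebands sit at fc ± fm = 39.4 MHz and 69.4 MHz.
Highest-frequency component: 69.4 MHz.
Nyquist rate = 2 × 69.4 MHz = 138.8 MHz.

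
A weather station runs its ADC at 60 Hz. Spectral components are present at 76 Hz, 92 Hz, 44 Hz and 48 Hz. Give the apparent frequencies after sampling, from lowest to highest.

fs/2 = 30 Hz.
76 Hz mod fs = 16 Hz.
16 Hz ≤ fs/2 = 30 Hz, appears at 16 Hz.
92 Hz mod fs = 32 Hz.
32 Hz > fs/2 = 30 Hz, folds to fs − 32 Hz = 28 Hz.
44 Hz > fs/2 = 30 Hz, folds to fs − 44 Hz = 16 Hz.
48 Hz > fs/2 = 30 Hz, folds to fs − 48 Hz = 12 Hz.
Distinct values: {12 Hz, 16 Hz, 28 Hz}.

12 Hz, 16 Hz, 28 Hz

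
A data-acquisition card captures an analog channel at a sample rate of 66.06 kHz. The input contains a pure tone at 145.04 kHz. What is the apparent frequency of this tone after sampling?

145.04 kHz mod fs = 12.92 kHz.
12.92 kHz ≤ fs/2 = 33.03 kHz, appears at 12.92 kHz.

12.92 kHz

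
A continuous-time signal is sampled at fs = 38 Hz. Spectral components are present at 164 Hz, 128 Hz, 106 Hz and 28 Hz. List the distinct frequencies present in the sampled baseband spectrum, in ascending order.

fs/2 = 19 Hz.
164 Hz mod fs = 12 Hz.
12 Hz ≤ fs/2 = 19 Hz, appears at 12 Hz.
128 Hz mod fs = 14 Hz.
14 Hz ≤ fs/2 = 19 Hz, appears at 14 Hz.
106 Hz mod fs = 30 Hz.
30 Hz > fs/2 = 19 Hz, folds to fs − 30 Hz = 8 Hz.
28 Hz > fs/2 = 19 Hz, folds to fs − 28 Hz = 10 Hz.
Distinct values: {8 Hz, 10 Hz, 12 Hz, 14 Hz}.

8 Hz, 10 Hz, 12 Hz, 14 Hz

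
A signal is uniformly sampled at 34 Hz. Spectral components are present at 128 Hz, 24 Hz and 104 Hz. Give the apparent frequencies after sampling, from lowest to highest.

fs/2 = 17 Hz.
128 Hz mod fs = 26 Hz.
26 Hz > fs/2 = 17 Hz, folds to fs − 26 Hz = 8 Hz.
24 Hz > fs/2 = 17 Hz, folds to fs − 24 Hz = 10 Hz.
104 Hz mod fs = 2 Hz.
2 Hz ≤ fs/2 = 17 Hz, appears at 2 Hz.
Distinct values: {2 Hz, 8 Hz, 10 Hz}.

2 Hz, 8 Hz, 10 Hz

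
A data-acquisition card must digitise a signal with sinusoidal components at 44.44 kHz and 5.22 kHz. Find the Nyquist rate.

88.88 kHz

Highest-frequency component: 44.44 kHz.
Nyquist rate = 2 × 44.44 kHz = 88.88 kHz.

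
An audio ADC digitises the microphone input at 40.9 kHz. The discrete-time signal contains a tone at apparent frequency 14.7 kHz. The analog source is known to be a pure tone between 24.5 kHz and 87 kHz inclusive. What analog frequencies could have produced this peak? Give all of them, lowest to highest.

26.2 kHz, 55.6 kHz, 67.1 kHz

Frequencies that alias to 14.7 kHz are k·fs ± 14.7 kHz for integer k ≥ 0.
k=0: 14.7 kHz.
k=1: 26.2 kHz, 55.6 kHz.
k=2: 67.1 kHz, 96.5 kHz.
k=3: 108 kHz, 137.4 kHz.
Within [24.5 kHz, 87 kHz]: 26.2 kHz, 55.6 kHz, 67.1 kHz.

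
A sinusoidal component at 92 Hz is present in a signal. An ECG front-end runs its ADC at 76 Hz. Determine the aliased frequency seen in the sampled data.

92 Hz mod fs = 16 Hz.
16 Hz ≤ fs/2 = 38 Hz, appears at 16 Hz.

16 Hz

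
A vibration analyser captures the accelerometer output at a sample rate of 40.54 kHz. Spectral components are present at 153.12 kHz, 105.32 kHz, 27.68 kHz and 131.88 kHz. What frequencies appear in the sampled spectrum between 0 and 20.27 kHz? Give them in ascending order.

fs/2 = 20.27 kHz.
153.12 kHz mod fs = 31.5 kHz.
31.5 kHz > fs/2 = 20.27 kHz, folds to fs − 31.5 kHz = 9.04 kHz.
105.32 kHz mod fs = 24.24 kHz.
24.24 kHz > fs/2 = 20.27 kHz, folds to fs − 24.24 kHz = 16.3 kHz.
27.68 kHz > fs/2 = 20.27 kHz, folds to fs − 27.68 kHz = 12.86 kHz.
131.88 kHz mod fs = 10.26 kHz.
10.26 kHz ≤ fs/2 = 20.27 kHz, appears at 10.26 kHz.
Distinct values: {9.04 kHz, 10.26 kHz, 12.86 kHz, 16.3 kHz}.

9.04 kHz, 10.26 kHz, 12.86 kHz, 16.3 kHz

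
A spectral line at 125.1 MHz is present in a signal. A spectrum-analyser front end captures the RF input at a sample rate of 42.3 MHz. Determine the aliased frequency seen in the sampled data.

1.8 MHz

125.1 MHz mod fs = 40.5 MHz.
40.5 MHz > fs/2 = 21.15 MHz, folds to fs − 40.5 MHz = 1.8 MHz.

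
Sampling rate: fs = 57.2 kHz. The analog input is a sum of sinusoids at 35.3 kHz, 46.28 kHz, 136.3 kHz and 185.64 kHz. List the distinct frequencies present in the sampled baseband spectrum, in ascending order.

fs/2 = 28.6 kHz.
35.3 kHz > fs/2 = 28.6 kHz, folds to fs − 35.3 kHz = 21.9 kHz.
46.28 kHz > fs/2 = 28.6 kHz, folds to fs − 46.28 kHz = 10.92 kHz.
136.3 kHz mod fs = 21.9 kHz.
21.9 kHz ≤ fs/2 = 28.6 kHz, appears at 21.9 kHz.
185.64 kHz mod fs = 14.04 kHz.
14.04 kHz ≤ fs/2 = 28.6 kHz, appears at 14.04 kHz.
Distinct values: {10.92 kHz, 14.04 kHz, 21.9 kHz}.

10.92 kHz, 14.04 kHz, 21.9 kHz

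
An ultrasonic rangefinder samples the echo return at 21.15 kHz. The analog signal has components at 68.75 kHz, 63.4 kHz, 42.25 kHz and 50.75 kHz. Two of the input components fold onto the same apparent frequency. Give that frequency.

0.05 kHz

fs/2 = 10.575 kHz.
68.75 kHz mod fs = 5.3 kHz.
5.3 kHz ≤ fs/2 = 10.575 kHz, appears at 5.3 kHz.
63.4 kHz mod fs = 21.1 kHz.
21.1 kHz > fs/2 = 10.575 kHz, folds to fs − 21.1 kHz = 0.05 kHz.
42.25 kHz mod fs = 21.1 kHz.
21.1 kHz > fs/2 = 10.575 kHz, folds to fs − 21.1 kHz = 0.05 kHz.
50.75 kHz mod fs = 8.45 kHz.
8.45 kHz ≤ fs/2 = 10.575 kHz, appears at 8.45 kHz.
42.25 kHz and 63.4 kHz both map to 0.05 kHz.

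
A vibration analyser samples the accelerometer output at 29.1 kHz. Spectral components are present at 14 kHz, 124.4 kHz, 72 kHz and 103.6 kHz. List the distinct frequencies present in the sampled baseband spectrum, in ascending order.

8 kHz, 12.8 kHz, 13.8 kHz, 14 kHz

fs/2 = 14.55 kHz.
14 kHz ≤ fs/2 = 14.55 kHz, passes unchanged.
124.4 kHz mod fs = 8 kHz.
8 kHz ≤ fs/2 = 14.55 kHz, appears at 8 kHz.
72 kHz mod fs = 13.8 kHz.
13.8 kHz ≤ fs/2 = 14.55 kHz, appears at 13.8 kHz.
103.6 kHz mod fs = 16.3 kHz.
16.3 kHz > fs/2 = 14.55 kHz, folds to fs − 16.3 kHz = 12.8 kHz.
Distinct values: {8 kHz, 12.8 kHz, 13.8 kHz, 14 kHz}.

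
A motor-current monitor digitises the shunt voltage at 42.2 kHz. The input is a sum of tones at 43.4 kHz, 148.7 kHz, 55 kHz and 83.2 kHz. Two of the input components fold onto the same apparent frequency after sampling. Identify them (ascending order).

43.4 kHz, 83.2 kHz

fs/2 = 21.1 kHz.
43.4 kHz mod fs = 1.2 kHz.
1.2 kHz ≤ fs/2 = 21.1 kHz, appears at 1.2 kHz.
148.7 kHz mod fs = 22.1 kHz.
22.1 kHz > fs/2 = 21.1 kHz, folds to fs − 22.1 kHz = 20.1 kHz.
55 kHz mod fs = 12.8 kHz.
12.8 kHz ≤ fs/2 = 21.1 kHz, appears at 12.8 kHz.
83.2 kHz mod fs = 41 kHz.
41 kHz > fs/2 = 21.1 kHz, folds to fs − 41 kHz = 1.2 kHz.
43.4 kHz and 83.2 kHz both map to 1.2 kHz.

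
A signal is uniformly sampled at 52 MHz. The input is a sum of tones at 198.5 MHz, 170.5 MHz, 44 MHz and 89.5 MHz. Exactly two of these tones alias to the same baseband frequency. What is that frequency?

fs/2 = 26 MHz.
198.5 MHz mod fs = 42.5 MHz.
42.5 MHz > fs/2 = 26 MHz, folds to fs − 42.5 MHz = 9.5 MHz.
170.5 MHz mod fs = 14.5 MHz.
14.5 MHz ≤ fs/2 = 26 MHz, appears at 14.5 MHz.
44 MHz > fs/2 = 26 MHz, folds to fs − 44 MHz = 8 MHz.
89.5 MHz mod fs = 37.5 MHz.
37.5 MHz > fs/2 = 26 MHz, folds to fs − 37.5 MHz = 14.5 MHz.
89.5 MHz and 170.5 MHz both map to 14.5 MHz.

14.5 MHz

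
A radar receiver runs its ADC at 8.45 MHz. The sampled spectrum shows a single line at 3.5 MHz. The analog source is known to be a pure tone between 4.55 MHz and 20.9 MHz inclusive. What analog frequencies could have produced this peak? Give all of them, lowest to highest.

Frequencies that alias to 3.5 MHz are k·fs ± 3.5 MHz for integer k ≥ 0.
k=0: 3.5 MHz.
k=1: 4.95 MHz, 11.95 MHz.
k=2: 13.4 MHz, 20.4 MHz.
k=3: 21.85 MHz, 28.85 MHz.
Within [4.55 MHz, 20.9 MHz]: 4.95 MHz, 11.95 MHz, 13.4 MHz, 20.4 MHz.

4.95 MHz, 11.95 MHz, 13.4 MHz, 20.4 MHz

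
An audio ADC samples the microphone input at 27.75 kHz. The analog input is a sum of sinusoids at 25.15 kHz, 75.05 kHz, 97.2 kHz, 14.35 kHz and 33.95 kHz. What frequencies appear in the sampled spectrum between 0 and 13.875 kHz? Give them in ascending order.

2.6 kHz, 6.2 kHz, 8.2 kHz, 13.4 kHz, 13.8 kHz

fs/2 = 13.875 kHz.
25.15 kHz > fs/2 = 13.875 kHz, folds to fs − 25.15 kHz = 2.6 kHz.
75.05 kHz mod fs = 19.55 kHz.
19.55 kHz > fs/2 = 13.875 kHz, folds to fs − 19.55 kHz = 8.2 kHz.
97.2 kHz mod fs = 13.95 kHz.
13.95 kHz > fs/2 = 13.875 kHz, folds to fs − 13.95 kHz = 13.8 kHz.
14.35 kHz > fs/2 = 13.875 kHz, folds to fs − 14.35 kHz = 13.4 kHz.
33.95 kHz mod fs = 6.2 kHz.
6.2 kHz ≤ fs/2 = 13.875 kHz, appears at 6.2 kHz.
Distinct values: {2.6 kHz, 6.2 kHz, 8.2 kHz, 13.4 kHz, 13.8 kHz}.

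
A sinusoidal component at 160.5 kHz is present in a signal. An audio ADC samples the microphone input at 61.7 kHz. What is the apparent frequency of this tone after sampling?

24.6 kHz

160.5 kHz mod fs = 37.1 kHz.
37.1 kHz > fs/2 = 30.85 kHz, folds to fs − 37.1 kHz = 24.6 kHz.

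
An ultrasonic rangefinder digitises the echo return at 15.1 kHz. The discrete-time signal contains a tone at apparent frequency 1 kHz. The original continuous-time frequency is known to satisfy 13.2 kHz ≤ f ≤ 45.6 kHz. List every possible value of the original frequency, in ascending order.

14.1 kHz, 16.1 kHz, 29.2 kHz, 31.2 kHz, 44.3 kHz

Frequencies that alias to 1 kHz are k·fs ± 1 kHz for integer k ≥ 0.
k=0: 1 kHz.
k=1: 14.1 kHz, 16.1 kHz.
k=2: 29.2 kHz, 31.2 kHz.
k=3: 44.3 kHz, 46.3 kHz.
k=4: 59.4 kHz, 61.4 kHz.
Within [13.2 kHz, 45.6 kHz]: 14.1 kHz, 16.1 kHz, 29.2 kHz, 31.2 kHz, 44.3 kHz.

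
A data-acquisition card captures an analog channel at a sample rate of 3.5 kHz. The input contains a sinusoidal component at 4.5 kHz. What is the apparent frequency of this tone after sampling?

4.5 kHz mod fs = 1 kHz.
1 kHz ≤ fs/2 = 1.75 kHz, appears at 1 kHz.

1 kHz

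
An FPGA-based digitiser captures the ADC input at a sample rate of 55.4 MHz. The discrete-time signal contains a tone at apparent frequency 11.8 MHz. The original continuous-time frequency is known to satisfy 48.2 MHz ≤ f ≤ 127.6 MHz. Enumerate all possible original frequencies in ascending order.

Frequencies that alias to 11.8 MHz are k·fs ± 11.8 MHz for integer k ≥ 0.
k=0: 11.8 MHz.
k=1: 43.6 MHz, 67.2 MHz.
k=2: 99 MHz, 122.6 MHz.
k=3: 154.4 MHz, 178 MHz.
Within [48.2 MHz, 127.6 MHz]: 67.2 MHz, 99 MHz, 122.6 MHz.

67.2 MHz, 99 MHz, 122.6 MHz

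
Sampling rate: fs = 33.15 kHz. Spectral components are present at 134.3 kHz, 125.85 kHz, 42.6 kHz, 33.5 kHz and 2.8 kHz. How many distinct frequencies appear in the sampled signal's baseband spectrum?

5

fs/2 = 16.575 kHz.
134.3 kHz mod fs = 1.7 kHz.
1.7 kHz ≤ fs/2 = 16.575 kHz, appears at 1.7 kHz.
125.85 kHz mod fs = 26.4 kHz.
26.4 kHz > fs/2 = 16.575 kHz, folds to fs − 26.4 kHz = 6.75 kHz.
42.6 kHz mod fs = 9.45 kHz.
9.45 kHz ≤ fs/2 = 16.575 kHz, appears at 9.45 kHz.
33.5 kHz mod fs = 0.35 kHz.
0.35 kHz ≤ fs/2 = 16.575 kHz, appears at 0.35 kHz.
2.8 kHz ≤ fs/2 = 16.575 kHz, passes unchanged.
Distinct values: {0.35 kHz, 1.7 kHz, 2.8 kHz, 6.75 kHz, 9.45 kHz} → 5.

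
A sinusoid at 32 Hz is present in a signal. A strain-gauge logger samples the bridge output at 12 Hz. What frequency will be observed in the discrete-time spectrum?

32 Hz mod fs = 8 Hz.
8 Hz > fs/2 = 6 Hz, folds to fs − 8 Hz = 4 Hz.

4 Hz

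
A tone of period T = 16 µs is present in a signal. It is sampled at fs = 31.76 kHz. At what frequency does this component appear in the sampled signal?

T = 16 µs → f = 1/T = 62.5 kHz.
62.5 kHz mod fs = 30.74 kHz.
30.74 kHz > fs/2 = 15.88 kHz, folds to fs − 30.74 kHz = 1.02 kHz.

1.02 kHz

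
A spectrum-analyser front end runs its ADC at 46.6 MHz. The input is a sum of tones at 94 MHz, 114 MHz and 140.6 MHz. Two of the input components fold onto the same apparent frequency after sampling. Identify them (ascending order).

fs/2 = 23.3 MHz.
94 MHz mod fs = 0.8 MHz.
0.8 MHz ≤ fs/2 = 23.3 MHz, appears at 0.8 MHz.
114 MHz mod fs = 20.8 MHz.
20.8 MHz ≤ fs/2 = 23.3 MHz, appears at 20.8 MHz.
140.6 MHz mod fs = 0.8 MHz.
0.8 MHz ≤ fs/2 = 23.3 MHz, appears at 0.8 MHz.
94 MHz and 140.6 MHz both map to 0.8 MHz.

94 MHz, 140.6 MHz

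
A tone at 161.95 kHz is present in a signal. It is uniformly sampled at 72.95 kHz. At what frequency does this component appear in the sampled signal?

161.95 kHz mod fs = 16.05 kHz.
16.05 kHz ≤ fs/2 = 36.475 kHz, appears at 16.05 kHz.

16.05 kHz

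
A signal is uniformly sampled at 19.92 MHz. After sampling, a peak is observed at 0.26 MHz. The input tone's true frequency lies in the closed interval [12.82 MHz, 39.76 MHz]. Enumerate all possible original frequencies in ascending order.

Frequencies that alias to 0.26 MHz are k·fs ± 0.26 MHz for integer k ≥ 0.
k=0: 0.26 MHz.
k=1: 19.66 MHz, 20.18 MHz.
k=2: 39.58 MHz, 40.1 MHz.
k=3: 59.5 MHz, 60.02 MHz.
Within [12.82 MHz, 39.76 MHz]: 19.66 MHz, 20.18 MHz, 39.58 MHz.

19.66 MHz, 20.18 MHz, 39.58 MHz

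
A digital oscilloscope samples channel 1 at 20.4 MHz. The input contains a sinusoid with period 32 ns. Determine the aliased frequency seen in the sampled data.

9.55 MHz

T = 32 ns → f = 1/T = 31.25 MHz.
31.25 MHz mod fs = 10.85 MHz.
10.85 MHz > fs/2 = 10.2 MHz, folds to fs − 10.85 MHz = 9.55 MHz.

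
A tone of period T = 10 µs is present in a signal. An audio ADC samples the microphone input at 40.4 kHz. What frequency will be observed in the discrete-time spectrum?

T = 10 µs → f = 1/T = 100 kHz.
100 kHz mod fs = 19.2 kHz.
19.2 kHz ≤ fs/2 = 20.2 kHz, appears at 19.2 kHz.

19.2 kHz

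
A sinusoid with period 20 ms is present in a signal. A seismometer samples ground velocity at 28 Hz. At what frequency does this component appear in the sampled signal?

6 Hz

T = 20 ms → f = 1/T = 50 Hz.
50 Hz mod fs = 22 Hz.
22 Hz > fs/2 = 14 Hz, folds to fs − 22 Hz = 6 Hz.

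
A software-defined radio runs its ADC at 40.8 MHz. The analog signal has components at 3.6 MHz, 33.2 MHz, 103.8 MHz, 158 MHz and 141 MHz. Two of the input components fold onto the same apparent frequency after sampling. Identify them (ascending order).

103.8 MHz, 141 MHz

fs/2 = 20.4 MHz.
3.6 MHz ≤ fs/2 = 20.4 MHz, passes unchanged.
33.2 MHz > fs/2 = 20.4 MHz, folds to fs − 33.2 MHz = 7.6 MHz.
103.8 MHz mod fs = 22.2 MHz.
22.2 MHz > fs/2 = 20.4 MHz, folds to fs − 22.2 MHz = 18.6 MHz.
158 MHz mod fs = 35.6 MHz.
35.6 MHz > fs/2 = 20.4 MHz, folds to fs − 35.6 MHz = 5.2 MHz.
141 MHz mod fs = 18.6 MHz.
18.6 MHz ≤ fs/2 = 20.4 MHz, appears at 18.6 MHz.
103.8 MHz and 141 MHz both map to 18.6 MHz.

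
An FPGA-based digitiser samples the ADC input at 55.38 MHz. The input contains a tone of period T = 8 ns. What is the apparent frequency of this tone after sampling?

14.24 MHz

T = 8 ns → f = 1/T = 125 MHz.
125 MHz mod fs = 14.24 MHz.
14.24 MHz ≤ fs/2 = 27.69 MHz, appears at 14.24 MHz.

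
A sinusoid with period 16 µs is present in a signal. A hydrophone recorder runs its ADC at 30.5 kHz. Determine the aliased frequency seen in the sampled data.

T = 16 µs → f = 1/T = 62.5 kHz.
62.5 kHz mod fs = 1.5 kHz.
1.5 kHz ≤ fs/2 = 15.25 kHz, appears at 1.5 kHz.

1.5 kHz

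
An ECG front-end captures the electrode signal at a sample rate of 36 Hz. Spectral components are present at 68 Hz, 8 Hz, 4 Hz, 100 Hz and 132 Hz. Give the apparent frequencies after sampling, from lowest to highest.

4 Hz, 8 Hz, 12 Hz

fs/2 = 18 Hz.
68 Hz mod fs = 32 Hz.
32 Hz > fs/2 = 18 Hz, folds to fs − 32 Hz = 4 Hz.
8 Hz ≤ fs/2 = 18 Hz, passes unchanged.
4 Hz ≤ fs/2 = 18 Hz, passes unchanged.
100 Hz mod fs = 28 Hz.
28 Hz > fs/2 = 18 Hz, folds to fs − 28 Hz = 8 Hz.
132 Hz mod fs = 24 Hz.
24 Hz > fs/2 = 18 Hz, folds to fs − 24 Hz = 12 Hz.
Distinct values: {4 Hz, 8 Hz, 12 Hz}.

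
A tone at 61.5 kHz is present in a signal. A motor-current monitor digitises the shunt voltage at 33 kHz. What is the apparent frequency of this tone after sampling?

61.5 kHz mod fs = 28.5 kHz.
28.5 kHz > fs/2 = 16.5 kHz, folds to fs − 28.5 kHz = 4.5 kHz.

4.5 kHz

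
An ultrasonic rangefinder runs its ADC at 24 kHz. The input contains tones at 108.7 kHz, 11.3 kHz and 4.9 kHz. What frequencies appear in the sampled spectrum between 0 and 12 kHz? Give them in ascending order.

fs/2 = 12 kHz.
108.7 kHz mod fs = 12.7 kHz.
12.7 kHz > fs/2 = 12 kHz, folds to fs − 12.7 kHz = 11.3 kHz.
11.3 kHz ≤ fs/2 = 12 kHz, passes unchanged.
4.9 kHz ≤ fs/2 = 12 kHz, passes unchanged.
Distinct values: {4.9 kHz, 11.3 kHz}.

4.9 kHz, 11.3 kHz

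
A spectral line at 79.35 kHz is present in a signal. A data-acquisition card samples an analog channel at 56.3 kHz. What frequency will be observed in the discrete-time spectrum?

79.35 kHz mod fs = 23.05 kHz.
23.05 kHz ≤ fs/2 = 28.15 kHz, appears at 23.05 kHz.

23.05 kHz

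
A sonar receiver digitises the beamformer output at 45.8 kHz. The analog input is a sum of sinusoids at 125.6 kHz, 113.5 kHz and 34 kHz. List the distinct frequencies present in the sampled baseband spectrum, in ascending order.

11.8 kHz, 21.9 kHz

fs/2 = 22.9 kHz.
125.6 kHz mod fs = 34 kHz.
34 kHz > fs/2 = 22.9 kHz, folds to fs − 34 kHz = 11.8 kHz.
113.5 kHz mod fs = 21.9 kHz.
21.9 kHz ≤ fs/2 = 22.9 kHz, appears at 21.9 kHz.
34 kHz > fs/2 = 22.9 kHz, folds to fs − 34 kHz = 11.8 kHz.
Distinct values: {11.8 kHz, 21.9 kHz}.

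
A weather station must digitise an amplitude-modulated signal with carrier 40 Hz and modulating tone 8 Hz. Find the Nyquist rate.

AM sidebands sit at fc ± fm = 32 Hz and 48 Hz.
Highest-frequency component: 48 Hz.
Nyquist rate = 2 × 48 Hz = 96 Hz.

96 Hz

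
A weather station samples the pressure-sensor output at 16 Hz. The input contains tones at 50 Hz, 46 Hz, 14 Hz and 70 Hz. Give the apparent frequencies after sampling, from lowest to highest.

2 Hz, 6 Hz

fs/2 = 8 Hz.
50 Hz mod fs = 2 Hz.
2 Hz ≤ fs/2 = 8 Hz, appears at 2 Hz.
46 Hz mod fs = 14 Hz.
14 Hz > fs/2 = 8 Hz, folds to fs − 14 Hz = 2 Hz.
14 Hz > fs/2 = 8 Hz, folds to fs − 14 Hz = 2 Hz.
70 Hz mod fs = 6 Hz.
6 Hz ≤ fs/2 = 8 Hz, appears at 6 Hz.
Distinct values: {2 Hz, 6 Hz}.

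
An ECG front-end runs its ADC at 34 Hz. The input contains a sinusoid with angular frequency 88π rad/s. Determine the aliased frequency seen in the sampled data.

10 Hz

ω = 88π rad/s → f = ω/(2π) = 44 Hz.
44 Hz mod fs = 10 Hz.
10 Hz ≤ fs/2 = 17 Hz, appears at 10 Hz.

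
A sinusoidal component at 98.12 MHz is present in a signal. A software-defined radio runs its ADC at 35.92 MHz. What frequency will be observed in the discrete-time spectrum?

9.64 MHz

98.12 MHz mod fs = 26.28 MHz.
26.28 MHz > fs/2 = 17.96 MHz, folds to fs − 26.28 MHz = 9.64 MHz.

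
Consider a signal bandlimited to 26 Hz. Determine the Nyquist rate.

Nyquist rate = 2 × 26 Hz = 52 Hz.

52 Hz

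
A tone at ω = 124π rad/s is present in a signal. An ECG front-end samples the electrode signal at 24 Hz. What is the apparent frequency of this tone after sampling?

ω = 124π rad/s → f = ω/(2π) = 62 Hz.
62 Hz mod fs = 14 Hz.
14 Hz > fs/2 = 12 Hz, folds to fs − 14 Hz = 10 Hz.

10 Hz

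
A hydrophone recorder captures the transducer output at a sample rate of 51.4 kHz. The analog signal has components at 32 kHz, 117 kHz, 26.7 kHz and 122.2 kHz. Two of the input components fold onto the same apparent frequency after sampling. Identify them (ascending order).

fs/2 = 25.7 kHz.
32 kHz > fs/2 = 25.7 kHz, folds to fs − 32 kHz = 19.4 kHz.
117 kHz mod fs = 14.2 kHz.
14.2 kHz ≤ fs/2 = 25.7 kHz, appears at 14.2 kHz.
26.7 kHz > fs/2 = 25.7 kHz, folds to fs − 26.7 kHz = 24.7 kHz.
122.2 kHz mod fs = 19.4 kHz.
19.4 kHz ≤ fs/2 = 25.7 kHz, appears at 19.4 kHz.
32 kHz and 122.2 kHz both map to 19.4 kHz.

32 kHz, 122.2 kHz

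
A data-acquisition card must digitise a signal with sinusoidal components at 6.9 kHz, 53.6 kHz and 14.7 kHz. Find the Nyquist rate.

Highest-frequency component: 53.6 kHz.
Nyquist rate = 2 × 53.6 kHz = 107.2 kHz.

107.2 kHz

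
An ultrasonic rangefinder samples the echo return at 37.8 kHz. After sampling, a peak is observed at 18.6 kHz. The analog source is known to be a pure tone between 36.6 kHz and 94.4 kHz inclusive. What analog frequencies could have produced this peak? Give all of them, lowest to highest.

Frequencies that alias to 18.6 kHz are k·fs ± 18.6 kHz for integer k ≥ 0.
k=0: 18.6 kHz.
k=1: 19.2 kHz, 56.4 kHz.
k=2: 57 kHz, 94.2 kHz.
k=3: 94.8 kHz, 132 kHz.
Within [36.6 kHz, 94.4 kHz]: 56.4 kHz, 57 kHz, 94.2 kHz.

56.4 kHz, 57 kHz, 94.2 kHz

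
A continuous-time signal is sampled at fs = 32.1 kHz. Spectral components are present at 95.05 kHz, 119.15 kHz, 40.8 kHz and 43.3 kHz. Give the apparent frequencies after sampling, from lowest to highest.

1.25 kHz, 8.7 kHz, 9.25 kHz, 11.2 kHz

fs/2 = 16.05 kHz.
95.05 kHz mod fs = 30.85 kHz.
30.85 kHz > fs/2 = 16.05 kHz, folds to fs − 30.85 kHz = 1.25 kHz.
119.15 kHz mod fs = 22.85 kHz.
22.85 kHz > fs/2 = 16.05 kHz, folds to fs − 22.85 kHz = 9.25 kHz.
40.8 kHz mod fs = 8.7 kHz.
8.7 kHz ≤ fs/2 = 16.05 kHz, appears at 8.7 kHz.
43.3 kHz mod fs = 11.2 kHz.
11.2 kHz ≤ fs/2 = 16.05 kHz, appears at 11.2 kHz.
Distinct values: {1.25 kHz, 8.7 kHz, 9.25 kHz, 11.2 kHz}.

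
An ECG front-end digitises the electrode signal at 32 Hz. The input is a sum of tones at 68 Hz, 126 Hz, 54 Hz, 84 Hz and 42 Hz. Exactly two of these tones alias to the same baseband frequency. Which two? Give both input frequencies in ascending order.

fs/2 = 16 Hz.
68 Hz mod fs = 4 Hz.
4 Hz ≤ fs/2 = 16 Hz, appears at 4 Hz.
126 Hz mod fs = 30 Hz.
30 Hz > fs/2 = 16 Hz, folds to fs − 30 Hz = 2 Hz.
54 Hz mod fs = 22 Hz.
22 Hz > fs/2 = 16 Hz, folds to fs − 22 Hz = 10 Hz.
84 Hz mod fs = 20 Hz.
20 Hz > fs/2 = 16 Hz, folds to fs − 20 Hz = 12 Hz.
42 Hz mod fs = 10 Hz.
10 Hz ≤ fs/2 = 16 Hz, appears at 10 Hz.
42 Hz and 54 Hz both map to 10 Hz.

42 Hz, 54 Hz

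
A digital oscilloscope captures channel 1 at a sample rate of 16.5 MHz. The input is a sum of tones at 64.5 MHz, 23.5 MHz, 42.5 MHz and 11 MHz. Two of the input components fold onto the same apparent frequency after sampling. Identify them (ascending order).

fs/2 = 8.25 MHz.
64.5 MHz mod fs = 15 MHz.
15 MHz > fs/2 = 8.25 MHz, folds to fs − 15 MHz = 1.5 MHz.
23.5 MHz mod fs = 7 MHz.
7 MHz ≤ fs/2 = 8.25 MHz, appears at 7 MHz.
42.5 MHz mod fs = 9.5 MHz.
9.5 MHz > fs/2 = 8.25 MHz, folds to fs − 9.5 MHz = 7 MHz.
11 MHz > fs/2 = 8.25 MHz, folds to fs − 11 MHz = 5.5 MHz.
23.5 MHz and 42.5 MHz both map to 7 MHz.

23.5 MHz, 42.5 MHz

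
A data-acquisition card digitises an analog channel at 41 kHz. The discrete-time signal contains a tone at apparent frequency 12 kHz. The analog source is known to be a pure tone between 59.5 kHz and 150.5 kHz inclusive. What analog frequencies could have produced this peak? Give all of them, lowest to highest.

70 kHz, 94 kHz, 111 kHz, 135 kHz

Frequencies that alias to 12 kHz are k·fs ± 12 kHz for integer k ≥ 0.
k=0: 12 kHz.
k=1: 29 kHz, 53 kHz.
k=2: 70 kHz, 94 kHz.
k=3: 111 kHz, 135 kHz.
k=4: 152 kHz, 176 kHz.
Within [59.5 kHz, 150.5 kHz]: 70 kHz, 94 kHz, 111 kHz, 135 kHz.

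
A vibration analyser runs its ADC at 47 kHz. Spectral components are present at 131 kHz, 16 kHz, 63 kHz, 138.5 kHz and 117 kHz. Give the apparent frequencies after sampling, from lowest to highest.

2.5 kHz, 10 kHz, 16 kHz, 23 kHz

fs/2 = 23.5 kHz.
131 kHz mod fs = 37 kHz.
37 kHz > fs/2 = 23.5 kHz, folds to fs − 37 kHz = 10 kHz.
16 kHz ≤ fs/2 = 23.5 kHz, passes unchanged.
63 kHz mod fs = 16 kHz.
16 kHz ≤ fs/2 = 23.5 kHz, appears at 16 kHz.
138.5 kHz mod fs = 44.5 kHz.
44.5 kHz > fs/2 = 23.5 kHz, folds to fs − 44.5 kHz = 2.5 kHz.
117 kHz mod fs = 23 kHz.
23 kHz ≤ fs/2 = 23.5 kHz, appears at 23 kHz.
Distinct values: {2.5 kHz, 10 kHz, 16 kHz, 23 kHz}.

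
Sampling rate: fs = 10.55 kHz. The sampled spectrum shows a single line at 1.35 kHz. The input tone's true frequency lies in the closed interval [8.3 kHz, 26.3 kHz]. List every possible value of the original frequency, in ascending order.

9.2 kHz, 11.9 kHz, 19.75 kHz, 22.45 kHz

Frequencies that alias to 1.35 kHz are k·fs ± 1.35 kHz for integer k ≥ 0.
k=0: 1.35 kHz.
k=1: 9.2 kHz, 11.9 kHz.
k=2: 19.75 kHz, 22.45 kHz.
k=3: 30.3 kHz, 33 kHz.
Within [8.3 kHz, 26.3 kHz]: 9.2 kHz, 11.9 kHz, 19.75 kHz, 22.45 kHz.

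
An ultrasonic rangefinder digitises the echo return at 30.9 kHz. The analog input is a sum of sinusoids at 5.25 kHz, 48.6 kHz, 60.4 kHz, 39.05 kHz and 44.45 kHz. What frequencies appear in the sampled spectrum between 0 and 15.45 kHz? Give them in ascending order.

1.4 kHz, 5.25 kHz, 8.15 kHz, 13.2 kHz, 13.55 kHz

fs/2 = 15.45 kHz.
5.25 kHz ≤ fs/2 = 15.45 kHz, passes unchanged.
48.6 kHz mod fs = 17.7 kHz.
17.7 kHz > fs/2 = 15.45 kHz, folds to fs − 17.7 kHz = 13.2 kHz.
60.4 kHz mod fs = 29.5 kHz.
29.5 kHz > fs/2 = 15.45 kHz, folds to fs − 29.5 kHz = 1.4 kHz.
39.05 kHz mod fs = 8.15 kHz.
8.15 kHz ≤ fs/2 = 15.45 kHz, appears at 8.15 kHz.
44.45 kHz mod fs = 13.55 kHz.
13.55 kHz ≤ fs/2 = 15.45 kHz, appears at 13.55 kHz.
Distinct values: {1.4 kHz, 5.25 kHz, 8.15 kHz, 13.2 kHz, 13.55 kHz}.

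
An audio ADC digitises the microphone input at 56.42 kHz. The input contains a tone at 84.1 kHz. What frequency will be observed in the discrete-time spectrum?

84.1 kHz mod fs = 27.68 kHz.
27.68 kHz ≤ fs/2 = 28.21 kHz, appears at 27.68 kHz.

27.68 kHz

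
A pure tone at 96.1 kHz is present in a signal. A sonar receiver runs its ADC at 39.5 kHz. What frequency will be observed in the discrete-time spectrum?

96.1 kHz mod fs = 17.1 kHz.
17.1 kHz ≤ fs/2 = 19.75 kHz, appears at 17.1 kHz.

17.1 kHz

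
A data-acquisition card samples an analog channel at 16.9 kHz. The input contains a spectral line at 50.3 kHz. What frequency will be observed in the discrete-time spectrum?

0.4 kHz

50.3 kHz mod fs = 16.5 kHz.
16.5 kHz > fs/2 = 8.45 kHz, folds to fs − 16.5 kHz = 0.4 kHz.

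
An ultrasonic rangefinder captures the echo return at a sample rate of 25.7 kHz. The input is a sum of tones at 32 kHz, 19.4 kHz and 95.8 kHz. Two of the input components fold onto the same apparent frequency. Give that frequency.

fs/2 = 12.85 kHz.
32 kHz mod fs = 6.3 kHz.
6.3 kHz ≤ fs/2 = 12.85 kHz, appears at 6.3 kHz.
19.4 kHz > fs/2 = 12.85 kHz, folds to fs − 19.4 kHz = 6.3 kHz.
95.8 kHz mod fs = 18.7 kHz.
18.7 kHz > fs/2 = 12.85 kHz, folds to fs − 18.7 kHz = 7 kHz.
19.4 kHz and 32 kHz both map to 6.3 kHz.

6.3 kHz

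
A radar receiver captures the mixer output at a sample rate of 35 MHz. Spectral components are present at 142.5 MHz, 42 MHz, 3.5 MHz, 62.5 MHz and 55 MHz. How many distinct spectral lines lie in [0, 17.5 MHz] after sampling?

fs/2 = 17.5 MHz.
142.5 MHz mod fs = 2.5 MHz.
2.5 MHz ≤ fs/2 = 17.5 MHz, appears at 2.5 MHz.
42 MHz mod fs = 7 MHz.
7 MHz ≤ fs/2 = 17.5 MHz, appears at 7 MHz.
3.5 MHz ≤ fs/2 = 17.5 MHz, passes unchanged.
62.5 MHz mod fs = 27.5 MHz.
27.5 MHz > fs/2 = 17.5 MHz, folds to fs − 27.5 MHz = 7.5 MHz.
55 MHz mod fs = 20 MHz.
20 MHz > fs/2 = 17.5 MHz, folds to fs − 20 MHz = 15 MHz.
Distinct values: {2.5 MHz, 3.5 MHz, 7 MHz, 7.5 MHz, 15 MHz} → 5.

5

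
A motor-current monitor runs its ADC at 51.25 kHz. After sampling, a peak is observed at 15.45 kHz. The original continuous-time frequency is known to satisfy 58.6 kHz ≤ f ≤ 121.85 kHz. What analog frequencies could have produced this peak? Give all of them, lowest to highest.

66.7 kHz, 87.05 kHz, 117.95 kHz

Frequencies that alias to 15.45 kHz are k·fs ± 15.45 kHz for integer k ≥ 0.
k=0: 15.45 kHz.
k=1: 35.8 kHz, 66.7 kHz.
k=2: 87.05 kHz, 117.95 kHz.
k=3: 138.3 kHz, 169.2 kHz.
Within [58.6 kHz, 121.85 kHz]: 66.7 kHz, 87.05 kHz, 117.95 kHz.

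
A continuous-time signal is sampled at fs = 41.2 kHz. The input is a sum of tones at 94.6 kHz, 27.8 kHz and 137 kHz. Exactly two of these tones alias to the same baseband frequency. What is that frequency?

fs/2 = 20.6 kHz.
94.6 kHz mod fs = 12.2 kHz.
12.2 kHz ≤ fs/2 = 20.6 kHz, appears at 12.2 kHz.
27.8 kHz > fs/2 = 20.6 kHz, folds to fs − 27.8 kHz = 13.4 kHz.
137 kHz mod fs = 13.4 kHz.
13.4 kHz ≤ fs/2 = 20.6 kHz, appears at 13.4 kHz.
27.8 kHz and 137 kHz both map to 13.4 kHz.

13.4 kHz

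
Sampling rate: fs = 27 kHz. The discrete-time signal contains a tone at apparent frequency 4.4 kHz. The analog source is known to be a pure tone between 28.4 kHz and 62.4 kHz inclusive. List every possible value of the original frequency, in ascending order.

31.4 kHz, 49.6 kHz, 58.4 kHz

Frequencies that alias to 4.4 kHz are k·fs ± 4.4 kHz for integer k ≥ 0.
k=0: 4.4 kHz.
k=1: 22.6 kHz, 31.4 kHz.
k=2: 49.6 kHz, 58.4 kHz.
k=3: 76.6 kHz, 85.4 kHz.
Within [28.4 kHz, 62.4 kHz]: 31.4 kHz, 49.6 kHz, 58.4 kHz.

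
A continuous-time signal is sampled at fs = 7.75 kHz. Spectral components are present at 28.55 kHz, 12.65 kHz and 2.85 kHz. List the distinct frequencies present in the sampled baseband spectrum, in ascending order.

fs/2 = 3.875 kHz.
28.55 kHz mod fs = 5.3 kHz.
5.3 kHz > fs/2 = 3.875 kHz, folds to fs − 5.3 kHz = 2.45 kHz.
12.65 kHz mod fs = 4.9 kHz.
4.9 kHz > fs/2 = 3.875 kHz, folds to fs − 4.9 kHz = 2.85 kHz.
2.85 kHz ≤ fs/2 = 3.875 kHz, passes unchanged.
Distinct values: {2.45 kHz, 2.85 kHz}.

2.45 kHz, 2.85 kHz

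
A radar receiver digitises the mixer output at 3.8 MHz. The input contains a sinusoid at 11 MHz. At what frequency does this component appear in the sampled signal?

11 MHz mod fs = 3.4 MHz.
3.4 MHz > fs/2 = 1.9 MHz, folds to fs − 3.4 MHz = 0.4 MHz.

0.4 MHz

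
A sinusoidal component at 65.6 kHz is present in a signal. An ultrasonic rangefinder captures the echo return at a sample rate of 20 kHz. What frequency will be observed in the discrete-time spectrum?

5.6 kHz

65.6 kHz mod fs = 5.6 kHz.
5.6 kHz ≤ fs/2 = 10 kHz, appears at 5.6 kHz.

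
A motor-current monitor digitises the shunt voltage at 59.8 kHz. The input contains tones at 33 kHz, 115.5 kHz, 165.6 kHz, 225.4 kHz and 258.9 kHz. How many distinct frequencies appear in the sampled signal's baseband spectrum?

fs/2 = 29.9 kHz.
33 kHz > fs/2 = 29.9 kHz, folds to fs − 33 kHz = 26.8 kHz.
115.5 kHz mod fs = 55.7 kHz.
55.7 kHz > fs/2 = 29.9 kHz, folds to fs − 55.7 kHz = 4.1 kHz.
165.6 kHz mod fs = 46 kHz.
46 kHz > fs/2 = 29.9 kHz, folds to fs − 46 kHz = 13.8 kHz.
225.4 kHz mod fs = 46 kHz.
46 kHz > fs/2 = 29.9 kHz, folds to fs − 46 kHz = 13.8 kHz.
258.9 kHz mod fs = 19.7 kHz.
19.7 kHz ≤ fs/2 = 29.9 kHz, appears at 19.7 kHz.
Distinct values: {4.1 kHz, 13.8 kHz, 19.7 kHz, 26.8 kHz} → 4.

4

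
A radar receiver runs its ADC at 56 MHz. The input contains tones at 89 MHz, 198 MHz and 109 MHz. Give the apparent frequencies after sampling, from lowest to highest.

3 MHz, 23 MHz, 26 MHz

fs/2 = 28 MHz.
89 MHz mod fs = 33 MHz.
33 MHz > fs/2 = 28 MHz, folds to fs − 33 MHz = 23 MHz.
198 MHz mod fs = 30 MHz.
30 MHz > fs/2 = 28 MHz, folds to fs − 30 MHz = 26 MHz.
109 MHz mod fs = 53 MHz.
53 MHz > fs/2 = 28 MHz, folds to fs − 53 MHz = 3 MHz.
Distinct values: {3 MHz, 23 MHz, 26 MHz}.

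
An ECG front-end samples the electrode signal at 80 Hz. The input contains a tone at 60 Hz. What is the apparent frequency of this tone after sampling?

60 Hz > fs/2 = 40 Hz, folds to fs − 60 Hz = 20 Hz.

20 Hz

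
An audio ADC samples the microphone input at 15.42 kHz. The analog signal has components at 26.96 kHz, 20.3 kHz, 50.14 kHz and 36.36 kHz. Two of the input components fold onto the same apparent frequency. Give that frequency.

fs/2 = 7.71 kHz.
26.96 kHz mod fs = 11.54 kHz.
11.54 kHz > fs/2 = 7.71 kHz, folds to fs − 11.54 kHz = 3.88 kHz.
20.3 kHz mod fs = 4.88 kHz.
4.88 kHz ≤ fs/2 = 7.71 kHz, appears at 4.88 kHz.
50.14 kHz mod fs = 3.88 kHz.
3.88 kHz ≤ fs/2 = 7.71 kHz, appears at 3.88 kHz.
36.36 kHz mod fs = 5.52 kHz.
5.52 kHz ≤ fs/2 = 7.71 kHz, appears at 5.52 kHz.
26.96 kHz and 50.14 kHz both map to 3.88 kHz.

3.88 kHz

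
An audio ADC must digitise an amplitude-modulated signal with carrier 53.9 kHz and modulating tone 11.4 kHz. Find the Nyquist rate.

130.6 kHz

AM sidebands sit at fc ± fm = 42.5 kHz and 65.3 kHz.
Highest-frequency component: 65.3 kHz.
Nyquist rate = 2 × 65.3 kHz = 130.6 kHz.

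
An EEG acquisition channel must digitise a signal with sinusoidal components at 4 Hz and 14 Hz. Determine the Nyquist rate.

28 Hz

Highest-frequency component: 14 Hz.
Nyquist rate = 2 × 14 Hz = 28 Hz.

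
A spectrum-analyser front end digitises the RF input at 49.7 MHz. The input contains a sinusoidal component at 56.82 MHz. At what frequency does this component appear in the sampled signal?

7.12 MHz

56.82 MHz mod fs = 7.12 MHz.
7.12 MHz ≤ fs/2 = 24.85 MHz, appears at 7.12 MHz.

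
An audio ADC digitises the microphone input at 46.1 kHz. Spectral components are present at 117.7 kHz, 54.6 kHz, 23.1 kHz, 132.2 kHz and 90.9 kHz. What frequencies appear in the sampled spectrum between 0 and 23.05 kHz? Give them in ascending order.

fs/2 = 23.05 kHz.
117.7 kHz mod fs = 25.5 kHz.
25.5 kHz > fs/2 = 23.05 kHz, folds to fs − 25.5 kHz = 20.6 kHz.
54.6 kHz mod fs = 8.5 kHz.
8.5 kHz ≤ fs/2 = 23.05 kHz, appears at 8.5 kHz.
23.1 kHz > fs/2 = 23.05 kHz, folds to fs − 23.1 kHz = 23 kHz.
132.2 kHz mod fs = 40 kHz.
40 kHz > fs/2 = 23.05 kHz, folds to fs − 40 kHz = 6.1 kHz.
90.9 kHz mod fs = 44.8 kHz.
44.8 kHz > fs/2 = 23.05 kHz, folds to fs − 44.8 kHz = 1.3 kHz.
Distinct values: {1.3 kHz, 6.1 kHz, 8.5 kHz, 20.6 kHz, 23 kHz}.

1.3 kHz, 6.1 kHz, 8.5 kHz, 20.6 kHz, 23 kHz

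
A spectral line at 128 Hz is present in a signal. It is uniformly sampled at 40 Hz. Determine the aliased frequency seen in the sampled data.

8 Hz

128 Hz mod fs = 8 Hz.
8 Hz ≤ fs/2 = 20 Hz, appears at 8 Hz.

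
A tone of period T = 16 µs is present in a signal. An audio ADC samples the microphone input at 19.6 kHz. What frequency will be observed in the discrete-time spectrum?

T = 16 µs → f = 1/T = 62.5 kHz.
62.5 kHz mod fs = 3.7 kHz.
3.7 kHz ≤ fs/2 = 9.8 kHz, appears at 3.7 kHz.

3.7 kHz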